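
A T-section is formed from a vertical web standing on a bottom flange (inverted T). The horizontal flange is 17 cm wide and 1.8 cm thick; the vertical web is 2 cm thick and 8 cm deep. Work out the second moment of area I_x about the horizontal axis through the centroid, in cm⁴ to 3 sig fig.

I_x ≈ 346 cm⁴

Split into non-overlapping primitives; take the origin at the lower-left of the bounding box.
Flange: 17 × 1.8, A = 30.6 cm², y = 0.9 cm, Ī = 8.262 cm⁴.
Web: 2 × 8, A = 16 cm², y = 5.8 cm, Ī = 85.333 cm⁴.
Centroid: ȳ = ΣA·y / ΣA = 2.5824 cm.
Transfer each piece to the horizontal axis through the centroid using Ī + A·d² with d = y − 2.5824:
  flange: d = -1.6824 cm → contributes +94.875 cm⁴
  web: d = 3.2176 cm → contributes +250.98 cm⁴
Total I = 345.85 cm⁴.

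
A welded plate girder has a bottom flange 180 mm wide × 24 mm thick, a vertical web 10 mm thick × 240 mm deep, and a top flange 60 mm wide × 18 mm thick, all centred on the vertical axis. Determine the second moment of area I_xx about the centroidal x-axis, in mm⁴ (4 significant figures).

I_xx ≈ 8.119 × 10⁷ mm⁴

Treat the section as a set of non-overlapping primitives; coordinates are from the bounding-box lower-left.
Bottom plate: 180 × 24, A = 4 320 mm², y = 12 mm, Ī = 207 360 mm⁴.
Web plate: 10 × 240, A = 2 400 mm², y = 144 mm, Ī = 11 520 000 mm⁴.
Top plate: 60 × 18, A = 1 080 mm², y = 273 mm, Ī = 29 160 mm⁴.
Centroid: ȳ = ΣA·y / ΣA = 88.7538 mm.
Transfer each piece to the centroidal x-axis using Ī + A·d² with d = y − 88.7538:
  bottom plate: d = -76.7538 mm → contributes +25 657 141 mm⁴
  web plate: d = 55.2462 mm → contributes +18 845 130 mm⁴
  top plate: d = 184.246 mm → contributes +36 691 537 mm⁴
Total I = 81 193 807 mm⁴.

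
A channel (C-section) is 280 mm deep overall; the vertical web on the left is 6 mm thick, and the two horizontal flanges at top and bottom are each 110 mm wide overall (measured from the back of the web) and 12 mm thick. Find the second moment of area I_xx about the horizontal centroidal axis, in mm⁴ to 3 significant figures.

I_xx ≈ 5.58 × 10⁷ mm⁴

Split into non-overlapping primitives; take the origin at the lower-left of the bounding box.
Web: 6 × 280, A = 1 680 mm², y = 140 mm, Ī = 10 976 000 mm⁴.
Top flange (beyond web): 104 × 12, A = 1 248 mm², y = 274 mm, Ī = 14 976 mm⁴.
Bottom flange (beyond web): 104 × 12, A = 1 248 mm², y = 6 mm, Ī = 14 976 mm⁴.
By symmetry the centroid is at mid-height, ȳ = 140 mm.
Transfer each piece to the horizontal centroidal axis using Ī + A·d² with d = y − 140:
  web: d = 0 mm → contributes +10 976 000 mm⁴
  top flange (beyond web): d = 134 mm → contributes +22 424 064 mm⁴
  bottom flange (beyond web): d = -134 mm → contributes +22 424 064 mm⁴
Total I = 55 824 128 mm⁴.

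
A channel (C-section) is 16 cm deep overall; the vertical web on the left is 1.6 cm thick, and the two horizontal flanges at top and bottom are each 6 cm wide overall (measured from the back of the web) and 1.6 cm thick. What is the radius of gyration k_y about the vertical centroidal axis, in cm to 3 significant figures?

Break the section into simple shapes (no overlaps), measuring from the bottom-left corner of the bounding box.
Web: 1.6 × 16, A = 25.6 cm², x = 0.8 cm, Ī = 5.4613 cm⁴.
Top flange (beyond web): 4.4 × 1.6, A = 7.04 cm², x = 3.8 cm, Ī = 11.358 cm⁴.
Bottom flange (beyond web): 4.4 × 1.6, A = 7.04 cm², x = 3.8 cm, Ī = 11.358 cm⁴.
Centroid: x̄ = ΣA·x / ΣA = 1.8645 cm.
Transfer each piece to the vertical centroidal axis using Ī + A·d² with d = x − 1.8645:
  web: d = -1.0645 cm → contributes +34.471 cm⁴
  top flange (beyond web): d = 1.9355 cm → contributes +37.73 cm⁴
  bottom flange (beyond web): d = 1.9355 cm → contributes +37.73 cm⁴
Total I = 109.93 cm⁴.
Radius of gyration: k = √(I/A) = √(109.93 / 39.68) = 1.6645 cm.

k_y ≈ 1.66 cm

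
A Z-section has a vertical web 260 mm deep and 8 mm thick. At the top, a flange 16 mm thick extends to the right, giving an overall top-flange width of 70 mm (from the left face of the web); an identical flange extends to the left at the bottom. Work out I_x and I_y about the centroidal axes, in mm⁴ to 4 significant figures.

I_x ≈ 4.129 × 10⁷ mm⁴, I_y ≈ 3.077 × 10⁶ mm⁴

Split into non-overlapping primitives; take the origin at the lower-left of the bounding box.
Web: 8 × 260, A = 2 080 mm², y = 130 mm, Ī = 11 717 333 mm⁴.
Top flange (beyond web): 62 × 16, A = 992 mm², y = 252 mm, Ī = 21162.7 mm⁴.
Bottom flange (beyond web): 62 × 16, A = 992 mm², y = 8 mm, Ī = 21162.7 mm⁴.
Centroid: ȳ = ΣA·y / ΣA = 130 mm.
Transfer each piece to the centroidal x-axis using Ī + A·d² with d = y − 130:
  web: d = 0 mm → contributes +11 717 333 mm⁴
  top flange (beyond web): d = 122 mm → contributes +14 786 091 mm⁴
  bottom flange (beyond web): d = -122 mm → contributes +14 786 091 mm⁴
Total I = 41 289 515 mm⁴.
For the y-axis: x̄ = 66 mm.
Repeating about the centroidal y-axis gives I_y = 3 077 035 mm⁴.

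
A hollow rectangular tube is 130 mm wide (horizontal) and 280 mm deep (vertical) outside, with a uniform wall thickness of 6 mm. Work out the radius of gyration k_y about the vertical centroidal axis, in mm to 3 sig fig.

k_y ≈ 55.2 mm

Split into non-overlapping primitives; take the origin at the lower-left of the bounding box.
Outer rectangle: 130 × 280, A = 36 400 mm², x = 65 mm, Ī = 51 263 333 mm⁴.
Inner void (subtracted): 118 × 268, A = 31 624 mm², x = 65 mm, Ī = 36 694 381 mm⁴.
By symmetry the centroid is at mid-width, x̄ = 65 mm.
All pieces are centred on the vertical centroidal axis, so I = ΣĪ (holes subtracted) = 14 568 952 mm⁴.
Radius of gyration: k = √(I/A) = √(14 568 952 / 4 776) = 55.231 mm.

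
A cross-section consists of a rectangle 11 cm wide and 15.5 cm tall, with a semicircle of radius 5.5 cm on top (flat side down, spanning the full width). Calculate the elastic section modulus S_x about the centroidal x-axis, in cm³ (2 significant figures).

Break the section into simple shapes (no overlaps), measuring from the bottom-left corner of the bounding box.
Rectangular body: 11 × 15.5, A = 170.5 cm², y = 7.75 cm, Ī = 3 414 cm⁴.
Semicircular cap: semicircle r = 5.5, A = 47.52 cm², y = 17.83 cm, Ī = 100.4 cm⁴.
Centroid: ȳ = ΣA·y / ΣA = 9.948 cm.
Transfer each piece to the centroidal x-axis using Ī + A·d² with d = y − 9.948:
  rectangular body: d = -2.198 cm → contributes +4 237 cm⁴
  semicircular cap: d = 7.886 cm → contributes +3 056 cm⁴
Total I = 7 293 cm⁴.
Extreme fibre distance c = 11.05 cm; S = I/c = 659.9 cm³.

S_x ≈ 660 cm³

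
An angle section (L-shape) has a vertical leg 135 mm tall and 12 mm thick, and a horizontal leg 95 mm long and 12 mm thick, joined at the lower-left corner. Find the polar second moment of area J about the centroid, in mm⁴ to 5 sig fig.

Split into non-overlapping primitives; take the origin at the lower-left of the bounding box.
Vertical leg: 12 × 135, A = 1 620 mm², y = 67.5 mm, Ī = 2 460 375 mm⁴.
Horizontal leg (remainder): 83 × 12, A = 996 mm², y = 6 mm, Ī = 11 952 mm⁴.
Centroid: ȳ = ΣA·y / ΣA = 44.08486 mm.
Transfer each piece to the centroidal x-axis using Ī + A·d² with d = y − 44.08486:
  vertical leg: d = 23.41514 mm → contributes +3 348 570 mm⁴
  horizontal leg (remainder): d = -38.08486 mm → contributes +1 456 607 mm⁴
Total I = 4 805 177 mm⁴.
For the y-axis: x̄ = 24.08486 mm.
Repeating about the centroidal y-axis gives I_y = 1 982 857 mm⁴.
Polar second moment: J = I_x + I_y = 6 788 034 mm⁴.

J ≈ 6.7880 × 10⁶ mm⁴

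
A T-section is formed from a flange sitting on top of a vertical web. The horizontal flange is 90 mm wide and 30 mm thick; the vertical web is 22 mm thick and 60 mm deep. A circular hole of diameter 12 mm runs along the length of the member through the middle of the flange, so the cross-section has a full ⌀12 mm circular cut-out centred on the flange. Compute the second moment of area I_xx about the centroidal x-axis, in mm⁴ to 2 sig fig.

I_xx ≈ 2.4 × 10⁶ mm⁴

Split into non-overlapping primitives; take the origin at the lower-left of the bounding box.
Flange: 90 × 30, A = 2 700 mm², y = 75 mm, Ī = 202 500 mm⁴.
Web: 22 × 60, A = 1 320 mm², y = 30 mm, Ī = 396 000 mm⁴.
Hole (subtracted): ⌀12, A = 113.1 mm², y = 75 mm, Ī = 1 018 mm⁴.
Centroid: ȳ = ΣA·y / ΣA = 59.8 mm.
Transfer each piece to the centroidal x-axis using Ī + A·d² with d = y − 59.8:
  flange: d = 15.2 mm → contributes +826 625 mm⁴
  web: d = -29.8 mm → contributes +1 567 909 mm⁴
  hole: d = 15.2 mm → contributes −27 161 mm⁴
Total I = 2 367 373 mm⁴.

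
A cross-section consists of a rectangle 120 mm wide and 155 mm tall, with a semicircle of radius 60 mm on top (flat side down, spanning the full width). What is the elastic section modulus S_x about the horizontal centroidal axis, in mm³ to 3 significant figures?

Treat the section as a set of non-overlapping primitives; coordinates are from the bounding-box lower-left.
Rectangular body: 120 × 155, A = 18 600 mm², y = 77.5 mm, Ī = 37 238 750 mm⁴.
Semicircular cap: semicircle r = 60, A = 5654.9 mm², y = 180.46 mm, Ī = 1 422 450 mm⁴.
Centroid: ȳ = ΣA·y / ΣA = 101.51 mm.
Transfer each piece to the horizontal centroidal axis using Ī + A·d² with d = y − 101.51:
  rectangular body: d = -24.006 mm → contributes +47 957 334 mm⁴
  semicircular cap: d = 78.959 mm → contributes +36 678 038 mm⁴
Total I = 84 635 372 mm⁴.
Extreme fibre distance c = 113.49 mm; S = I/c = 745 723 mm³.

S_x ≈ 7.46 × 10⁵ mm³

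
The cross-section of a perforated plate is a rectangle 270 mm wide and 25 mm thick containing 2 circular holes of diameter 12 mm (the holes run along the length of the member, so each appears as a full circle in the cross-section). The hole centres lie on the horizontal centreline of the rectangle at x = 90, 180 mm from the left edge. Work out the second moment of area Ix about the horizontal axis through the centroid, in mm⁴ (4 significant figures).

Treat the section as a set of non-overlapping primitives; coordinates are from the bounding-box lower-left.
Plate: 270 × 25, A = 6 750 mm², y = 12.5 mm, Ī = 351 563 mm⁴.
Hole 1 (subtracted): ⌀12, A = 113.097 mm², y = 12.5 mm, Ī = 1017.88 mm⁴.
Hole 2 (subtracted): ⌀12, A = 113.097 mm², y = 12.5 mm, Ī = 1017.88 mm⁴.
By symmetry the centroid is at mid-height, ȳ = 12.5 mm.
All pieces are centred on the horizontal axis through the centroid, so I = ΣĪ (holes subtracted) = 349 527 mm⁴.

Ix ≈ 3.495 × 10⁵ mm⁴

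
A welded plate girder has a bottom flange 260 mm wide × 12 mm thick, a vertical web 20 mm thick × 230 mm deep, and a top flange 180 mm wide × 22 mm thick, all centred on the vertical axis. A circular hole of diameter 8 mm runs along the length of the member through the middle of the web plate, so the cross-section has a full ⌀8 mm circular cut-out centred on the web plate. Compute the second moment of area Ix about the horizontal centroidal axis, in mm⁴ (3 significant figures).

Break the section into simple shapes (no overlaps), measuring from the bottom-left corner of the bounding box.
Bottom plate: 260 × 12, A = 3 120 mm², y = 6 mm, Ī = 37 440 mm⁴.
Web plate: 20 × 230, A = 4 600 mm², y = 127 mm, Ī = 20 278 333 mm⁴.
Top plate: 180 × 22, A = 3 960 mm², y = 253 mm, Ī = 159 720 mm⁴.
Hole (subtracted): ⌀8, A = 50.265 mm², y = 127 mm, Ī = 201.06 mm⁴.
Centroid: ȳ = ΣA·y / ΣA = 137.44 mm.
Transfer each piece to the horizontal centroidal axis using Ī + A·d² with d = y − 137.44:
  bottom plate: d = -131.44 mm → contributes +53 941 841 mm⁴
  web plate: d = -10.442 mm → contributes +20 779 915 mm⁴
  top plate: d = 115.56 mm → contributes +53 039 997 mm⁴
  hole: d = -10.442 mm → contributes −5 682 mm⁴
Total I = 127 756 072 mm⁴.

Ix ≈ 1.28 × 10⁸ mm⁴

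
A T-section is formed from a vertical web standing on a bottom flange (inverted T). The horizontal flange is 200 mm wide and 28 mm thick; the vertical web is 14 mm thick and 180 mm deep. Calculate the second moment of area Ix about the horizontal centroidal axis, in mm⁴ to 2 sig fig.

Ix ≈ 2.6 × 10⁷ mm⁴

Treat the section as a set of non-overlapping primitives; coordinates are from the bounding-box lower-left.
Flange: 200 × 28, A = 5 600 mm², y = 14 mm, Ī = 365 867 mm⁴.
Web: 14 × 180, A = 2 520 mm², y = 118 mm, Ī = 6 804 000 mm⁴.
Centroid: ȳ = ΣA·y / ΣA = 46.28 mm.
Transfer each piece to the horizontal centroidal axis using Ī + A·d² with d = y − 46.28:
  flange: d = -32.28 mm → contributes +6 199 562 mm⁴
  web: d = 71.72 mm → contributes +19 767 767 mm⁴
Total I = 25 967 329 mm⁴.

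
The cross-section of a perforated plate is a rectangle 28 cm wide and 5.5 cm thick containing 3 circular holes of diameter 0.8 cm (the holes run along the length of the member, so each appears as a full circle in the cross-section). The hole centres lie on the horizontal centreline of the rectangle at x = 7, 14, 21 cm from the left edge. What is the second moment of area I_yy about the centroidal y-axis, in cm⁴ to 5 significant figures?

Decompose the section into non-overlapping parts with the origin at the bottom-left of its bounding rectangle.
Plate: 28 × 5.5, A = 154 cm², x = 14 cm, Ī = 10061.33 cm⁴.
Hole 1 (subtracted): ⌀0.8, A = 0.5026548 cm², x = 7 cm, Ī = 0.02010619 cm⁴.
Hole 2 (subtracted): ⌀0.8, A = 0.5026548 cm², x = 14 cm, Ī = 0.02010619 cm⁴.
Hole 3 (subtracted): ⌀0.8, A = 0.5026548 cm², x = 21 cm, Ī = 0.02010619 cm⁴.
By symmetry the centroid is at mid-width, x̄ = 14 cm.
Transfer each piece to the centroidal y-axis using Ī + A·d² with d = x − 14:
  plate: d = 0 cm → contributes +10061.33 cm⁴
  hole 1: d = -7 cm → contributes −24.65019 cm⁴
  hole 2: d = 0 cm → contributes −0.02010619 cm⁴
  hole 3: d = 7 cm → contributes −24.65019 cm⁴
Total I = 10012.01 cm⁴.

I_yy ≈ 1.0012 × 10⁴ cm⁴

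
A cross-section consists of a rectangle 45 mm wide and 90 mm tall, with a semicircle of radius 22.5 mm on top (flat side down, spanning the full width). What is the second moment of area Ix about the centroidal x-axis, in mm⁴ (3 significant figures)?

Treat the section as a set of non-overlapping primitives; coordinates are from the bounding-box lower-left.
Rectangular body: 45 × 90, A = 4 050 mm², y = 45 mm, Ī = 2 733 750 mm⁴.
Semicircular cap: semicircle r = 22.5, A = 795.22 mm², y = 99.549 mm, Ī = 28 130 mm⁴.
Centroid: ȳ = ΣA·y / ΣA = 53.953 mm.
Transfer each piece to the centroidal x-axis using Ī + A·d² with d = y − 53.953:
  rectangular body: d = -8.9528 mm → contributes +3 058 371 mm⁴
  semicircular cap: d = 45.596 mm → contributes +1 681 412 mm⁴
Total I = 4 739 783 mm⁴.

Ix ≈ 4.74 × 10⁶ mm⁴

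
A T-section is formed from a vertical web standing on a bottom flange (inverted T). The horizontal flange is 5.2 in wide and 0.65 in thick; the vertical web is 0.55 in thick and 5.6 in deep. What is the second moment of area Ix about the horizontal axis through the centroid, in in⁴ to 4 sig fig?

Ix ≈ 23.91 in⁴

Break the section into simple shapes (no overlaps), measuring from the bottom-left corner of the bounding box.
Flange: 5.2 × 0.65, A = 3.38 in², y = 0.325 in, Ī = 0.119004 in⁴.
Web: 0.55 × 5.6, A = 3.08 in², y = 3.45 in, Ī = 8.04907 in⁴.
Centroid: ȳ = ΣA·y / ΣA = 1.81494 in.
Transfer each piece to the horizontal axis through the centroid using Ī + A·d² with d = y − 1.81494:
  flange: d = -1.48994 in → contributes +7.62232 in⁴
  web: d = 1.63506 in → contributes +16.2832 in⁴
Total I = 23.9055 in⁴.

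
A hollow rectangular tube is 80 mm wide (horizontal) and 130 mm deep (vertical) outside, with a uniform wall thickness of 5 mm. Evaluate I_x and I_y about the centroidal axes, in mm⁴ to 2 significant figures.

I_x ≈ 4.6 × 10⁶ mm⁴, I_y ≈ 2.1 × 10⁶ mm⁴

Treat the section as a set of non-overlapping primitives; coordinates are from the bounding-box lower-left.
Outer rectangle: 80 × 130, A = 10 400 mm², y = 65 mm, Ī = 14 646 667 mm⁴.
Inner void (subtracted): 70 × 120, A = 8 400 mm², y = 65 mm, Ī = 10 080 000 mm⁴.
By symmetry the centroid is at mid-height, ȳ = 65 mm.
All pieces are centred on the centroidal x-axis, so I = ΣĪ (holes subtracted) = 4 566 667 mm⁴.
Repeating about the centroidal y-axis gives I_y = 2 116 667 mm⁴.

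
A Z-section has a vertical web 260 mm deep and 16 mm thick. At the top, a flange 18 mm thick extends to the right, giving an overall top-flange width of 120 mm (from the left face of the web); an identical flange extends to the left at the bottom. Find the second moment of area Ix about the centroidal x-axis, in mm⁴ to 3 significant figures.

Split into non-overlapping primitives; take the origin at the lower-left of the bounding box.
Web: 16 × 260, A = 4 160 mm², y = 130 mm, Ī = 23 434 667 mm⁴.
Top flange (beyond web): 104 × 18, A = 1 872 mm², y = 251 mm, Ī = 50 544 mm⁴.
Bottom flange (beyond web): 104 × 18, A = 1 872 mm², y = 9 mm, Ī = 50 544 mm⁴.
Centroid: ȳ = ΣA·y / ΣA = 130 mm.
Transfer each piece to the centroidal x-axis using Ī + A·d² with d = y − 130:
  web: d = 0 mm → contributes +23 434 667 mm⁴
  top flange (beyond web): d = 121 mm → contributes +27 458 496 mm⁴
  bottom flange (beyond web): d = -121 mm → contributes +27 458 496 mm⁴
Total I = 78 351 659 mm⁴.

Ix ≈ 7.84 × 10⁷ mm⁴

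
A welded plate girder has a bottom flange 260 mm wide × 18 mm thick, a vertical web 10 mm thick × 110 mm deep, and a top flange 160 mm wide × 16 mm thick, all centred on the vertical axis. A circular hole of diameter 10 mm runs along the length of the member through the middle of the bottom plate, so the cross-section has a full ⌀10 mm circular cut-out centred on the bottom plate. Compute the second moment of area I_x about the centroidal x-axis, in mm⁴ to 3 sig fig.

I_x ≈ 2.81 × 10⁷ mm⁴

Break the section into simple shapes (no overlaps), measuring from the bottom-left corner of the bounding box.
Bottom plate: 260 × 18, A = 4 680 mm², y = 9 mm, Ī = 126 360 mm⁴.
Web plate: 10 × 110, A = 1 100 mm², y = 73 mm, Ī = 1 109 167 mm⁴.
Top plate: 160 × 16, A = 2 560 mm², y = 136 mm, Ī = 54 613 mm⁴.
Hole (subtracted): ⌀10, A = 78.54 mm², y = 9 mm, Ī = 490.87 mm⁴.
Centroid: ȳ = ΣA·y / ΣA = 56.875 mm.
Transfer each piece to the centroidal x-axis using Ī + A·d² with d = y − 56.875:
  bottom plate: d = -47.875 mm → contributes +10 853 134 mm⁴
  web plate: d = 16.125 mm → contributes +1 395 173 mm⁴
  top plate: d = 79.125 mm → contributes +16 082 046 mm⁴
  hole: d = -47.875 mm → contributes −180 508 mm⁴
Total I = 28 149 845 mm⁴.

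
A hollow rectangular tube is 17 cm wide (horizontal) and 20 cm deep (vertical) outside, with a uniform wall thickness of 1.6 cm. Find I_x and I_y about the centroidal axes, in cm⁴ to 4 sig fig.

I_x ≈ 5880 cm⁴, I_y ≈ 4509 cm⁴

Split into non-overlapping primitives; take the origin at the lower-left of the bounding box.
Outer rectangle: 17 × 20, A = 340 cm², y = 10 cm, Ī = 11333.3 cm⁴.
Inner void (subtracted): 13.8 × 16.8, A = 231.84 cm², y = 10 cm, Ī = 5452.88 cm⁴.
By symmetry the centroid is at mid-height, ȳ = 10 cm.
All pieces are centred on the centroidal x-axis, so I = ΣĪ (holes subtracted) = 5880.46 cm⁴.
Repeating about the centroidal y-axis gives I_y = 4509.03 cm⁴.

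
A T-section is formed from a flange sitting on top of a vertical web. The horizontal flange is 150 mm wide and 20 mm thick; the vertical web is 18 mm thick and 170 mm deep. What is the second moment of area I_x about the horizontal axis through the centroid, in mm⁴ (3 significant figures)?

Break the section into simple shapes (no overlaps), measuring from the bottom-left corner of the bounding box.
Flange: 150 × 20, A = 3 000 mm², y = 180 mm, Ī = 100 000 mm⁴.
Web: 18 × 170, A = 3 060 mm², y = 85 mm, Ī = 7 369 500 mm⁴.
Centroid: ȳ = ΣA·y / ΣA = 132.03 mm.
Transfer each piece to the horizontal axis through the centroid using Ī + A·d² with d = y − 132.03:
  flange: d = 47.97 mm → contributes +7 003 448 mm⁴
  web: d = -47.03 mm → contributes +14 137 586 mm⁴
Total I = 21 141 035 mm⁴.

I_x ≈ 2.11 × 10⁷ mm⁴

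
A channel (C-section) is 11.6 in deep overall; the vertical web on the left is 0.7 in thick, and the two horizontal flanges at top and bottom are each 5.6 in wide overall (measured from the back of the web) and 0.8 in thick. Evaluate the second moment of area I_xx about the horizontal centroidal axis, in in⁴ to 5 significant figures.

Break the section into simple shapes (no overlaps), measuring from the bottom-left corner of the bounding box.
Web: 0.7 × 11.6, A = 8.12 in², y = 5.8 in, Ī = 91.05227 in⁴.
Top flange (beyond web): 4.9 × 0.8, A = 3.92 in², y = 11.2 in, Ī = 0.2090667 in⁴.
Bottom flange (beyond web): 4.9 × 0.8, A = 3.92 in², y = 0.4 in, Ī = 0.2090667 in⁴.
By symmetry the centroid is at mid-height, ȳ = 5.8 in.
Transfer each piece to the horizontal centroidal axis using Ī + A·d² with d = y − 5.8:
  web: d = 0 in → contributes +91.05227 in⁴
  top flange (beyond web): d = 5.4 in → contributes +114.5163 in⁴
  bottom flange (beyond web): d = -5.4 in → contributes +114.5163 in⁴
Total I = 320.0848 in⁴.

I_xx ≈ 320.08 in⁴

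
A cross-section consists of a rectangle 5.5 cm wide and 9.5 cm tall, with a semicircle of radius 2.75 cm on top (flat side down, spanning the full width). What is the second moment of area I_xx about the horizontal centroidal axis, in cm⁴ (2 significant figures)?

Treat the section as a set of non-overlapping primitives; coordinates are from the bounding-box lower-left.
Rectangular body: 5.5 × 9.5, A = 52.25 cm², y = 4.75 cm, Ī = 393 cm⁴.
Semicircular cap: semicircle r = 2.75, A = 11.88 cm², y = 10.67 cm, Ī = 6.277 cm⁴.
Centroid: ȳ = ΣA·y / ΣA = 5.846 cm.
Transfer each piece to the horizontal centroidal axis using Ī + A·d² with d = y − 5.846:
  rectangular body: d = -1.096 cm → contributes +455.7 cm⁴
  semicircular cap: d = 4.821 cm → contributes +282.4 cm⁴
Total I = 738.1 cm⁴.

I_xx ≈ 740 cm⁴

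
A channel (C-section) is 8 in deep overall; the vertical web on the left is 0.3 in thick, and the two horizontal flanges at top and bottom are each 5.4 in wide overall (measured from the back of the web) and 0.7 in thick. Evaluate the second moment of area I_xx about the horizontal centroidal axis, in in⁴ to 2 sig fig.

Decompose the section into non-overlapping parts with the origin at the bottom-left of its bounding rectangle.
Web: 0.3 × 8, A = 2.4 in², y = 4 in, Ī = 12.8 in⁴.
Top flange (beyond web): 5.1 × 0.7, A = 3.57 in², y = 7.65 in, Ī = 0.1458 in⁴.
Bottom flange (beyond web): 5.1 × 0.7, A = 3.57 in², y = 0.35 in, Ī = 0.1458 in⁴.
By symmetry the centroid is at mid-height, ȳ = 4 in.
Transfer each piece to the horizontal centroidal axis using Ī + A·d² with d = y − 4:
  web: d = 0 in → contributes +12.8 in⁴
  top flange (beyond web): d = 3.65 in → contributes +47.71 in⁴
  bottom flange (beyond web): d = -3.65 in → contributes +47.71 in⁴
Total I = 108.2 in⁴.

I_xx ≈ 110 in⁴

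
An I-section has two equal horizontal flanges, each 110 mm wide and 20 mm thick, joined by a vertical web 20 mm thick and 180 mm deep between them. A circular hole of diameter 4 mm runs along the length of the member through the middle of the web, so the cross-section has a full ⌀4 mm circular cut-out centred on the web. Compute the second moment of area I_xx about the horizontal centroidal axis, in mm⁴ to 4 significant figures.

I_xx ≈ 5.387 × 10⁷ mm⁴

Split into non-overlapping primitives; take the origin at the lower-left of the bounding box.
Bottom flange: 110 × 20, A = 2 200 mm², y = 10 mm, Ī = 73333.3 mm⁴.
Web: 20 × 180, A = 3 600 mm², y = 110 mm, Ī = 9 720 000 mm⁴.
Top flange: 110 × 20, A = 2 200 mm², y = 210 mm, Ī = 73333.3 mm⁴.
Hole (subtracted): ⌀4, A = 12.5664 mm², y = 110 mm, Ī = 12.5664 mm⁴.
By symmetry the centroid is at mid-height, ȳ = 110 mm.
Transfer each piece to the horizontal centroidal axis using Ī + A·d² with d = y − 110:
  bottom flange: d = -100 mm → contributes +22 073 333 mm⁴
  web: d = 0 mm → contributes +9 720 000 mm⁴
  top flange: d = 100 mm → contributes +22 073 333 mm⁴
  hole: d = 0 mm → contributes −12.5664 mm⁴
Total I = 53 866 654 mm⁴.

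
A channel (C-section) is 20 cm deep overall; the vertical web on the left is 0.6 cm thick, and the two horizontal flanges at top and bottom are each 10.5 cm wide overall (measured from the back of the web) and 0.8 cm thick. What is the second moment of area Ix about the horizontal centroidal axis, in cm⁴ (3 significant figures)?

Break the section into simple shapes (no overlaps), measuring from the bottom-left corner of the bounding box.
Web: 0.6 × 20, A = 12 cm², y = 10 cm, Ī = 400 cm⁴.
Top flange (beyond web): 9.9 × 0.8, A = 7.92 cm², y = 19.6 cm, Ī = 0.4224 cm⁴.
Bottom flange (beyond web): 9.9 × 0.8, A = 7.92 cm², y = 0.4 cm, Ī = 0.4224 cm⁴.
By symmetry the centroid is at mid-height, ȳ = 10 cm.
Transfer each piece to the horizontal centroidal axis using Ī + A·d² with d = y − 10:
  web: d = 0 cm → contributes +400 cm⁴
  top flange (beyond web): d = 9.6 cm → contributes +730.33 cm⁴
  bottom flange (beyond web): d = -9.6 cm → contributes +730.33 cm⁴
Total I = 1860.7 cm⁴.

Ix ≈ 1860 cm⁴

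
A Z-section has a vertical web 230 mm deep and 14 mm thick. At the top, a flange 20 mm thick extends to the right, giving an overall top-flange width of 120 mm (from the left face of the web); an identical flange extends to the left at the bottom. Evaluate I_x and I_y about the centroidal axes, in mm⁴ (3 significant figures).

Treat the section as a set of non-overlapping primitives; coordinates are from the bounding-box lower-left.
Web: 14 × 230, A = 3 220 mm², y = 115 mm, Ī = 14 194 833 mm⁴.
Top flange (beyond web): 106 × 20, A = 2 120 mm², y = 220 mm, Ī = 70 667 mm⁴.
Bottom flange (beyond web): 106 × 20, A = 2 120 mm², y = 10 mm, Ī = 70 667 mm⁴.
Centroid: ȳ = ΣA·y / ΣA = 115 mm.
Transfer each piece to the centroidal x-axis using Ī + A·d² with d = y − 115:
  web: d = 0 mm → contributes +14 194 833 mm⁴
  top flange (beyond web): d = 105 mm → contributes +23 443 667 mm⁴
  bottom flange (beyond web): d = -105 mm → contributes +23 443 667 mm⁴
Total I = 61 082 167 mm⁴.
For the y-axis: x̄ = 113 mm.
Repeating about the centroidal y-axis gives I_y = 19 286 647 mm⁴.

I_x ≈ 6.11 × 10⁷ mm⁴, I_y ≈ 1.93 × 10⁷ mm⁴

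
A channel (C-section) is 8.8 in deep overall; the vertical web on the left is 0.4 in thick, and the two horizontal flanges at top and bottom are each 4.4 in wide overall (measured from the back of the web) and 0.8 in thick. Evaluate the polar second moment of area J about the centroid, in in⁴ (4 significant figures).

Split into non-overlapping primitives; take the origin at the lower-left of the bounding box.
Web: 0.4 × 8.8, A = 3.52 in², y = 4.4 in, Ī = 22.7157 in⁴.
Top flange (beyond web): 4 × 0.8, A = 3.2 in², y = 8.4 in, Ī = 0.170667 in⁴.
Bottom flange (beyond web): 4 × 0.8, A = 3.2 in², y = 0.4 in, Ī = 0.170667 in⁴.
By symmetry the centroid is at mid-height, ȳ = 4.4 in.
Transfer each piece to the centroidal x-axis using Ī + A·d² with d = y − 4.4:
  web: d = 0 in → contributes +22.7157 in⁴
  top flange (beyond web): d = 4 in → contributes +51.3707 in⁴
  bottom flange (beyond web): d = -4 in → contributes +51.3707 in⁴
Total I = 125.457 in⁴.
For the y-axis: x̄ = 1.61935 in.
Repeating about the centroidal y-axis gives I_y = 19.5718 in⁴.
Polar second moment: J = I_x + I_y = 145.029 in⁴.

J ≈ 145.0 in⁴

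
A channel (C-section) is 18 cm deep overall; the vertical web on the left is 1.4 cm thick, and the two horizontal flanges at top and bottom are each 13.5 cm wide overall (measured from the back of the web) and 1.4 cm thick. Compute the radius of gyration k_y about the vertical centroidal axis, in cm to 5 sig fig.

k_y ≈ 4.2674 cm

Split into non-overlapping primitives; take the origin at the lower-left of the bounding box.
Web: 1.4 × 18, A = 25.2 cm², x = 0.7 cm, Ī = 4.116 cm⁴.
Top flange (beyond web): 12.1 × 1.4, A = 16.94 cm², x = 7.45 cm, Ī = 206.6821 cm⁴.
Bottom flange (beyond web): 12.1 × 1.4, A = 16.94 cm², x = 7.45 cm, Ī = 206.6821 cm⁴.
Centroid: x̄ = ΣA·x / ΣA = 4.570853 cm.
Transfer each piece to the vertical centroidal axis using Ī + A·d² with d = x − 4.570853:
  web: d = -3.870853 cm → contributes +381.7003 cm⁴
  top flange (beyond web): d = 2.879147 cm → contributes +347.106 cm⁴
  bottom flange (beyond web): d = 2.879147 cm → contributes +347.106 cm⁴
Total I = 1075.912 cm⁴.
Radius of gyration: k = √(I/A) = √(1075.912 / 59.08) = 4.267448 cm.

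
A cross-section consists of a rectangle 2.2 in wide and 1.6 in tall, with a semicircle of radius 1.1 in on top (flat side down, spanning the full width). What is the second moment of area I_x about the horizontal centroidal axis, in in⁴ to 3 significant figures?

I_x ≈ 2.89 in⁴

Treat the section as a set of non-overlapping primitives; coordinates are from the bounding-box lower-left.
Rectangular body: 2.2 × 1.6, A = 3.52 in², y = 0.8 in, Ī = 0.75093 in⁴.
Semicircular cap: semicircle r = 1.1, A = 1.9007 in², y = 2.0669 in, Ī = 0.1607 in⁴.
Centroid: ȳ = ΣA·y / ΣA = 1.2442 in.
Transfer each piece to the horizontal centroidal axis using Ī + A·d² with d = y − 1.2442:
  rectangular body: d = -0.4442 in → contributes +1.4455 in⁴
  semicircular cap: d = 0.82265 in → contributes +1.447 in⁴
Total I = 2.8925 in⁴.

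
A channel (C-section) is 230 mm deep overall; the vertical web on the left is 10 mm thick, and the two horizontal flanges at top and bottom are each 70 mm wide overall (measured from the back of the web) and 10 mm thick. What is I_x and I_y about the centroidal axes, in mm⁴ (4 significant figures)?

I_x ≈ 2.467 × 10⁷ mm⁴, I_y ≈ 1.345 × 10⁶ mm⁴

Decompose the section into non-overlapping parts with the origin at the bottom-left of its bounding rectangle.
Web: 10 × 230, A = 2 300 mm², y = 115 mm, Ī = 10 139 167 mm⁴.
Top flange (beyond web): 60 × 10, A = 600 mm², y = 225 mm, Ī = 5 000 mm⁴.
Bottom flange (beyond web): 60 × 10, A = 600 mm², y = 5 mm, Ī = 5 000 mm⁴.
By symmetry the centroid is at mid-height, ȳ = 115 mm.
Transfer each piece to the centroidal x-axis using Ī + A·d² with d = y − 115:
  web: d = 0 mm → contributes +10 139 167 mm⁴
  top flange (beyond web): d = 110 mm → contributes +7 265 000 mm⁴
  bottom flange (beyond web): d = -110 mm → contributes +7 265 000 mm⁴
Total I = 24 669 167 mm⁴.
For the y-axis: x̄ = 17 mm.
Repeating about the centroidal y-axis gives I_y = 1 345 167 mm⁴.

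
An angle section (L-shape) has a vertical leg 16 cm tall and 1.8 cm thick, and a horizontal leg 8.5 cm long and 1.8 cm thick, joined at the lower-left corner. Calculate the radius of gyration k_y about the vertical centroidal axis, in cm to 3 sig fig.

Break the section into simple shapes (no overlaps), measuring from the bottom-left corner of the bounding box.
Vertical leg: 1.8 × 16, A = 28.8 cm², x = 0.9 cm, Ī = 7.776 cm⁴.
Horizontal leg (remainder): 6.7 × 1.8, A = 12.06 cm², x = 5.15 cm, Ī = 45.114 cm⁴.
Centroid: x̄ = ΣA·x / ΣA = 2.1544 cm.
Transfer each piece to the vertical centroidal axis using Ī + A·d² with d = x − 2.1544:
  vertical leg: d = -1.2544 cm → contributes +53.094 cm⁴
  horizontal leg (remainder): d = 2.9956 cm → contributes +153.34 cm⁴
Total I = 206.43 cm⁴.
Radius of gyration: k = √(I/A) = √(206.43 / 40.86) = 2.2477 cm.

k_y ≈ 2.25 cm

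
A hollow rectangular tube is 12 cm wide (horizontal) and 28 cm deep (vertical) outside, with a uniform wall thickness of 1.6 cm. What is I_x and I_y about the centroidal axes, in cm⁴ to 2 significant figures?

I_x ≈ 1.1 × 10⁴ cm⁴, I_y ≈ 2600 cm⁴

Decompose the section into non-overlapping parts with the origin at the bottom-left of its bounding rectangle.
Outer rectangle: 12 × 28, A = 336 cm², y = 14 cm, Ī = 21 952 cm⁴.
Inner void (subtracted): 8.8 × 24.8, A = 218.2 cm², y = 14 cm, Ī = 11 186 cm⁴.
By symmetry the centroid is at mid-height, ȳ = 14 cm.
All pieces are centred on the centroidal x-axis, so I = ΣĪ (holes subtracted) = 10 766 cm⁴.
Repeating about the centroidal y-axis gives I_y = 2 624 cm⁴.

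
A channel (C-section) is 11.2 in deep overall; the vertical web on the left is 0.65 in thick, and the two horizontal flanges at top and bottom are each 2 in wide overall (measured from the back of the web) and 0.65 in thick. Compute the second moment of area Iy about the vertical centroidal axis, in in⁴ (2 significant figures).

Break the section into simple shapes (no overlaps), measuring from the bottom-left corner of the bounding box.
Web: 0.65 × 11.2, A = 7.28 in², x = 0.325 in, Ī = 0.2563 in⁴.
Top flange (beyond web): 1.35 × 0.65, A = 0.8775 in², x = 1.325 in, Ī = 0.1333 in⁴.
Bottom flange (beyond web): 1.35 × 0.65, A = 0.8775 in², x = 1.325 in, Ī = 0.1333 in⁴.
Centroid: x̄ = ΣA·x / ΣA = 0.5192 in.
Transfer each piece to the vertical centroidal axis using Ī + A·d² with d = x − 0.5192:
  web: d = -0.1942 in → contributes +0.531 in⁴
  top flange (beyond web): d = 0.8058 in → contributes +0.703 in⁴
  bottom flange (beyond web): d = 0.8058 in → contributes +0.703 in⁴
Total I = 1.937 in⁴.

Iy ≈ 1.9 in⁴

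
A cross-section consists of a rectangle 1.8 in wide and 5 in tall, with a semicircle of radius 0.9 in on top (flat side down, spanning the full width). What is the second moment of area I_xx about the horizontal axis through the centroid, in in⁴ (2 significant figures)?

Decompose the section into non-overlapping parts with the origin at the bottom-left of its bounding rectangle.
Rectangular body: 1.8 × 5, A = 9 in², y = 2.5 in, Ī = 18.75 in⁴.
Semicircular cap: semicircle r = 0.9, A = 1.272 in², y = 5.382 in, Ī = 0.07201 in⁴.
Centroid: ȳ = ΣA·y / ΣA = 2.857 in.
Transfer each piece to the horizontal axis through the centroid using Ī + A·d² with d = y − 2.857:
  rectangular body: d = -0.357 in → contributes +19.9 in⁴
  semicircular cap: d = 2.525 in → contributes +8.184 in⁴
Total I = 28.08 in⁴.

I_xx ≈ 28 in⁴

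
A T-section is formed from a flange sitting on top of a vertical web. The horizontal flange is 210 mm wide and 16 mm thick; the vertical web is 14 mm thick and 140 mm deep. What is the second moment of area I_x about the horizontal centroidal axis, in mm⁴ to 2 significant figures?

I_x ≈ 1.1 × 10⁷ mm⁴

Decompose the section into non-overlapping parts with the origin at the bottom-left of its bounding rectangle.
Flange: 210 × 16, A = 3 360 mm², y = 148 mm, Ī = 71 680 mm⁴.
Web: 14 × 140, A = 1 960 mm², y = 70 mm, Ī = 3 201 333 mm⁴.
Centroid: ȳ = ΣA·y / ΣA = 119.3 mm.
Transfer each piece to the horizontal centroidal axis using Ī + A·d² with d = y − 119.3:
  flange: d = 28.74 mm → contributes +2 846 388 mm⁴
  web: d = -49.26 mm → contributes +7 957 976 mm⁴
Total I = 10 804 365 mm⁴.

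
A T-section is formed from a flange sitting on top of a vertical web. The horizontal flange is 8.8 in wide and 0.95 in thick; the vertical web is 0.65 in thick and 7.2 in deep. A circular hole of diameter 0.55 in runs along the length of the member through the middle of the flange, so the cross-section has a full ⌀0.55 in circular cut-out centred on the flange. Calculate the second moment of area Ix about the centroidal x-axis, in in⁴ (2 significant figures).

Ix ≈ 70 in⁴

Treat the section as a set of non-overlapping primitives; coordinates are from the bounding-box lower-left.
Flange: 8.8 × 0.95, A = 8.36 in², y = 7.675 in, Ī = 0.6287 in⁴.
Web: 0.65 × 7.2, A = 4.68 in², y = 3.6 in, Ī = 20.22 in⁴.
Hole (subtracted): ⌀0.55, A = 0.2376 in², y = 7.675 in, Ī = 0.004492 in⁴.
Centroid: ȳ = ΣA·y / ΣA = 6.185 in.
Transfer each piece to the centroidal x-axis using Ī + A·d² with d = y − 6.185:
  flange: d = 1.49 in → contributes +19.18 in⁴
  web: d = -2.585 in → contributes +51.5 in⁴
  hole: d = 1.49 in → contributes −0.5317 in⁴
Total I = 70.15 in⁴.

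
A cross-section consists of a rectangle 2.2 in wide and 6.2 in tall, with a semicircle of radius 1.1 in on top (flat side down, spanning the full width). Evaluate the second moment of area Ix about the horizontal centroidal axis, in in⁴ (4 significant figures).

Ix ≈ 65.08 in⁴

Break the section into simple shapes (no overlaps), measuring from the bottom-left corner of the bounding box.
Rectangular body: 2.2 × 6.2, A = 13.64 in², y = 3.1 in, Ī = 43.6935 in⁴.
Semicircular cap: semicircle r = 1.1, A = 1.90066 in², y = 6.66685 in, Ī = 0.160695 in⁴.
Centroid: ȳ = ΣA·y / ΣA = 3.53624 in.
Transfer each piece to the horizontal centroidal axis using Ī + A·d² with d = y − 3.53624:
  rectangular body: d = -0.436236 in → contributes +46.2892 in⁴
  semicircular cap: d = 3.13062 in → contributes +18.7887 in⁴
Total I = 65.0778 in⁴.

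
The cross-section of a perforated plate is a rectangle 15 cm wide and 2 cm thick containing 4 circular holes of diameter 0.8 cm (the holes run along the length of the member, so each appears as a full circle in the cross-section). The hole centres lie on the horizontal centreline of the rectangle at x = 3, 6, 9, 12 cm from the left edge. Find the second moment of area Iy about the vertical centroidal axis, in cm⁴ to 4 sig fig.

Iy ≈ 539.8 cm⁴

Break the section into simple shapes (no overlaps), measuring from the bottom-left corner of the bounding box.
Plate: 15 × 2, A = 30 cm², x = 7.5 cm, Ī = 562.5 cm⁴.
Hole 1 (subtracted): ⌀0.8, A = 0.502655 cm², x = 3 cm, Ī = 0.0201062 cm⁴.
Hole 2 (subtracted): ⌀0.8, A = 0.502655 cm², x = 6 cm, Ī = 0.0201062 cm⁴.
Hole 3 (subtracted): ⌀0.8, A = 0.502655 cm², x = 9 cm, Ī = 0.0201062 cm⁴.
Hole 4 (subtracted): ⌀0.8, A = 0.502655 cm², x = 12 cm, Ī = 0.0201062 cm⁴.
By symmetry the centroid is at mid-width, x̄ = 7.5 cm.
Transfer each piece to the vertical centroidal axis using Ī + A·d² with d = x − 7.5:
  plate: d = 0 cm → contributes +562.5 cm⁴
  hole 1: d = -4.5 cm → contributes −10.1989 cm⁴
  hole 2: d = -1.5 cm → contributes −1.15108 cm⁴
  hole 3: d = 1.5 cm → contributes −1.15108 cm⁴
  hole 4: d = 4.5 cm → contributes −10.1989 cm⁴
Total I = 539.8 cm⁴.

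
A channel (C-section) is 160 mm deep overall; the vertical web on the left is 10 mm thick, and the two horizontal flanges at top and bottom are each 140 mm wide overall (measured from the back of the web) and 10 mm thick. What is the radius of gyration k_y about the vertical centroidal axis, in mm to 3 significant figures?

k_y ≈ 45.1 mm

Split into non-overlapping primitives; take the origin at the lower-left of the bounding box.
Web: 10 × 160, A = 1 600 mm², x = 5 mm, Ī = 13 333 mm⁴.
Top flange (beyond web): 130 × 10, A = 1 300 mm², x = 75 mm, Ī = 1 830 833 mm⁴.
Bottom flange (beyond web): 130 × 10, A = 1 300 mm², x = 75 mm, Ī = 1 830 833 mm⁴.
Centroid: x̄ = ΣA·x / ΣA = 48.333 mm.
Transfer each piece to the vertical centroidal axis using Ī + A·d² with d = x − 48.333:
  web: d = -43.333 mm → contributes +3 017 778 mm⁴
  top flange (beyond web): d = 26.667 mm → contributes +2 755 278 mm⁴
  bottom flange (beyond web): d = 26.667 mm → contributes +2 755 278 mm⁴
Total I = 8 528 333 mm⁴.
Radius of gyration: k = √(I/A) = √(8 528 333 / 4 200) = 45.062 mm.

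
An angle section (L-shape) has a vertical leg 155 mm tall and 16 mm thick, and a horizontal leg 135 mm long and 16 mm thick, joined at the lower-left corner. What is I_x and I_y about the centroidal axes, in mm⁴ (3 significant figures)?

I_x ≈ 1.02 × 10⁷ mm⁴, I_y ≈ 7.21 × 10⁶ mm⁴

Decompose the section into non-overlapping parts with the origin at the bottom-left of its bounding rectangle.
Vertical leg: 16 × 155, A = 2 480 mm², y = 77.5 mm, Ī = 4 965 167 mm⁴.
Horizontal leg (remainder): 119 × 16, A = 1 904 mm², y = 8 mm, Ī = 40 619 mm⁴.
Centroid: ȳ = ΣA·y / ΣA = 47.316 mm.
Transfer each piece to the centroidal x-axis using Ī + A·d² with d = y − 47.316:
  vertical leg: d = 30.184 mm → contributes +7 224 676 mm⁴
  horizontal leg (remainder): d = -39.316 mm → contributes +2 983 677 mm⁴
Total I = 10 208 352 mm⁴.
For the y-axis: x̄ = 37.316 mm.
Repeating about the centroidal y-axis gives I_y = 7 207 232 mm⁴.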